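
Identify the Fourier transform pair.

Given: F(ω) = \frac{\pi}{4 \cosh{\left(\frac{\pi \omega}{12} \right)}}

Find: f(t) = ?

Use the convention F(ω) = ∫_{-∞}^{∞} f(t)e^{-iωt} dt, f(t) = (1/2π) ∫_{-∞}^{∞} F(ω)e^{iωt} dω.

f(t) = \frac{3}{e^{6 t} + e^{- 6 t}}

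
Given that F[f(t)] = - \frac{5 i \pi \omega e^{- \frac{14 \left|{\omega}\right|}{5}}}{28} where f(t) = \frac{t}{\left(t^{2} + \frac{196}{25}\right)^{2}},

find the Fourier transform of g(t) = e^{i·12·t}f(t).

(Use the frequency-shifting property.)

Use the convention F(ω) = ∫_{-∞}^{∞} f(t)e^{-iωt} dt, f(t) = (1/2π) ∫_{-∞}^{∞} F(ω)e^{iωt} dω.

F[g](ω) = \frac{5 i \pi \left(12 - \omega\right) e^{- \frac{14 \left|{\omega - 12}\right|}{5}}}{28}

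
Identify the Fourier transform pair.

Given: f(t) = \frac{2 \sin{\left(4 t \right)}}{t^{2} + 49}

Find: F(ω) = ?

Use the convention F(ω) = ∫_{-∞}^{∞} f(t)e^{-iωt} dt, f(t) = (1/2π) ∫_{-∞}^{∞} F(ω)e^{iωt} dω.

F(ω) = \frac{i \pi e^{- 7 \left|{\omega + 4}\right|}}{7} - \frac{i \pi e^{- 7 \left|{\omega - 4}\right|}}{7}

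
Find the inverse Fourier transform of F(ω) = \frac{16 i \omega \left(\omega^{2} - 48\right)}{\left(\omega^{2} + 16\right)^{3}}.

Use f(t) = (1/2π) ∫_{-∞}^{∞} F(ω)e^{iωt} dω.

f(t) = 4 t e^{- 4 \left|{t}\right|} \left|{t}\right|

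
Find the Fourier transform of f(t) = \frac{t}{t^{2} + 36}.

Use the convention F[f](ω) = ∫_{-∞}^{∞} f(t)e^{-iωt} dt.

F(ω) = - i \pi e^{- 6 \left|{\omega}\right|} \operatorname{sign}{\left(\omega \right)}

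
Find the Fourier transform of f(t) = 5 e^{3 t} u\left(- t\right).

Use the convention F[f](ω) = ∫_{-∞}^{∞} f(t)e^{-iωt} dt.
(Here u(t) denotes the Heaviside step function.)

F(ω) = - \frac{5}{i \omega - 3}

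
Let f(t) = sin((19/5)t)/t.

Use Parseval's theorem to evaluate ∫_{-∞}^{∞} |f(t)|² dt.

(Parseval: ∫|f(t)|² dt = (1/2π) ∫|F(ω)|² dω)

∫|f(t)|² dt = \frac{19 \pi}{5}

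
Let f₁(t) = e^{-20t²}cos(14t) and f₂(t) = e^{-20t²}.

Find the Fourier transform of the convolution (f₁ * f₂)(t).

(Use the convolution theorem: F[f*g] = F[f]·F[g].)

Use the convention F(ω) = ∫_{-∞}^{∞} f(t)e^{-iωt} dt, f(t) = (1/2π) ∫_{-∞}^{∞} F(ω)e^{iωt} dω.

F[f₁*f₂](ω) = \frac{\pi \left(e^{\frac{7 \omega}{10}} + 1\right) e^{- \frac{\omega^{2}}{40} - \frac{7 \omega}{20} - \frac{49}{20}}}{40}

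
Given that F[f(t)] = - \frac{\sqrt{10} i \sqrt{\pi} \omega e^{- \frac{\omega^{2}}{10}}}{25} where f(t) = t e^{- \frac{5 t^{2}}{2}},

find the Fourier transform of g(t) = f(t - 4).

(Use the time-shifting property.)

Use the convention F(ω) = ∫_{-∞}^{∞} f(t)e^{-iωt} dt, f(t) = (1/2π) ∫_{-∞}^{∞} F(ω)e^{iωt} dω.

F[g](ω) = - \frac{\sqrt{10} i \sqrt{\pi} \omega e^{- \frac{\omega \left(\omega + 40 i\right)}{10}}}{25}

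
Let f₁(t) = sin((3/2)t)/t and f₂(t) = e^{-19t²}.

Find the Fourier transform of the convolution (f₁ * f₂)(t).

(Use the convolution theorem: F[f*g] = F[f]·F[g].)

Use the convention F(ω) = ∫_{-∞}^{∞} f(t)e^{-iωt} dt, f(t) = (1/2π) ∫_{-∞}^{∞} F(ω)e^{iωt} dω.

F[f₁*f₂](ω) = \begin{cases} \frac{\sqrt{19} \pi^{\frac{3}{2}} e^{- \frac{\omega^{2}}{76}}}{19} & \text{for}\: \omega > - \frac{3}{2} \wedge \omega < \frac{3}{2} \\0 & \text{otherwise} \end{cases}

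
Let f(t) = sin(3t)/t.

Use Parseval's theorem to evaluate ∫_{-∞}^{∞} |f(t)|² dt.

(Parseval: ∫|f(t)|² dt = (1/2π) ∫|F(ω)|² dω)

∫|f(t)|² dt = 3 \pi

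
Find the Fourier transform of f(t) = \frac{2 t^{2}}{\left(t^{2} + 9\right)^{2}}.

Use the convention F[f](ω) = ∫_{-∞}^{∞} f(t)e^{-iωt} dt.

F(ω) = \frac{\pi \left(1 - 3 \left|{\omega}\right|\right) e^{- 3 \left|{\omega}\right|}}{3}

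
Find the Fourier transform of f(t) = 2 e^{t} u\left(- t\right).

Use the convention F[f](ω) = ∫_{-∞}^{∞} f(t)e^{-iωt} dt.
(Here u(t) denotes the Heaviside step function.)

F(ω) = \frac{2 i}{\omega + i}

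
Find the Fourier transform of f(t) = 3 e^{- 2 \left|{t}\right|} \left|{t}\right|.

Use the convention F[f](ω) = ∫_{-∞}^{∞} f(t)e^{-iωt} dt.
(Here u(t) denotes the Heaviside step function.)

F(ω) = \frac{6 \left(4 - \omega^{2}\right)}{\left(\omega^{2} + 4\right)^{2}}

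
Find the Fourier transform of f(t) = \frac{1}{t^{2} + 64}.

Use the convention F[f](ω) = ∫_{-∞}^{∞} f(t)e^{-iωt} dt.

F(ω) = \frac{\pi e^{- 8 \left|{\omega}\right|}}{8}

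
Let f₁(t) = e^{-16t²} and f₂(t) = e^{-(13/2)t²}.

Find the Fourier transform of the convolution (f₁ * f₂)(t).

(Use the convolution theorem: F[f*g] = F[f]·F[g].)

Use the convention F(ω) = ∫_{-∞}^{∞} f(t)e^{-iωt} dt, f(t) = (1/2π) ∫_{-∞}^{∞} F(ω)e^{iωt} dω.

F[f₁*f₂](ω) = \frac{\sqrt{26} \pi e^{- \frac{45 \omega^{2}}{832}}}{52}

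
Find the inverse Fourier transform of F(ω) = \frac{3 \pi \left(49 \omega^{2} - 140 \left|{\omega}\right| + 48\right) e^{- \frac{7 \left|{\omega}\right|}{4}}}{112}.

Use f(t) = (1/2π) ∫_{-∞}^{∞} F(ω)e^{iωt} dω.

f(t) = \frac{6 t^{4}}{\left(t^{2} + \frac{49}{16}\right)^{3}}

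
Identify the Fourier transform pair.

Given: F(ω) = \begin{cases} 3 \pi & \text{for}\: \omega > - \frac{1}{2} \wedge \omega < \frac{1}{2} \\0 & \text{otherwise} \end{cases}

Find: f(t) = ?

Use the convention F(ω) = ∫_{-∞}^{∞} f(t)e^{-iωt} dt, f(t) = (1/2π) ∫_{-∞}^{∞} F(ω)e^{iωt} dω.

f(t) = \frac{3 \sin{\left(\frac{t}{2} \right)}}{t}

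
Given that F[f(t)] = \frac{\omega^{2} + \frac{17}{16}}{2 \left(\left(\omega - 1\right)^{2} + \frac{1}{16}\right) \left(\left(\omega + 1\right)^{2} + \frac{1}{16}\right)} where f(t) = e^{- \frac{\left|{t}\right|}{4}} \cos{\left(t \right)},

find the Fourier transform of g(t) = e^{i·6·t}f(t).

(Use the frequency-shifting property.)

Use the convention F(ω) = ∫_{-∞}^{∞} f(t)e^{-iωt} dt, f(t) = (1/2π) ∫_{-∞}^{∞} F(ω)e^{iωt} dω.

F[g](ω) = \frac{8 \left(16 \left(\omega - 6\right)^{2} + 17\right)}{\left(16 \left(\omega - 7\right)^{2} + 1\right) \left(16 \left(\omega - 5\right)^{2} + 1\right)}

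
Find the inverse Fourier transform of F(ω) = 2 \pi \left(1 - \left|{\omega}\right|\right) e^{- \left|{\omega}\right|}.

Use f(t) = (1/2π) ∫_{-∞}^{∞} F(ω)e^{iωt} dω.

f(t) = \frac{4 t^{2}}{\left(t^{2} + 1\right)^{2}}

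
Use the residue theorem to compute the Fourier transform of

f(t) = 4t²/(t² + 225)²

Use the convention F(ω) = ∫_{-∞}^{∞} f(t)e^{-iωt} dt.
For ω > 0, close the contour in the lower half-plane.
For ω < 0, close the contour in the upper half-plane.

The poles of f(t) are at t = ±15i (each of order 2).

Let g(z) = f(z)e^{-iωz}; for large |z| the factor e^{-iωz} decays in the lower half-plane when ω > 0 and in the upper half-plane when ω < 0.

Case ω > 0 (lower half-plane, clockwise contour ⇒ F(ω) = -2πi·ΣRes):
  Res_{z = - 15 i} g(z) = i \left(\frac{1}{15} - \omega\right) e^{- 15 \omega} (pole of order 2)
  F(ω) = -2πi·ΣRes = \frac{2 \pi \left(1 - 15 \omega\right) e^{- 15 \omega}}{15}

Case ω < 0 (upper half-plane, counterclockwise contour ⇒ F(ω) = +2πi·ΣRes):
  Res_{z = 15 i} g(z) = i \left(- \omega - \frac{1}{15}\right) e^{15 \omega} (pole of order 2)
  F(ω) = 2πi·ΣRes = \frac{2 \pi \left(15 \omega + 1\right) e^{15 \omega}}{15}

Both cases combine into a single formula in |ω|:

F(ω) = \frac{2 \pi \left(1 - 15 \left|{\omega}\right|\right) e^{- 15 \left|{\omega}\right|}}{15}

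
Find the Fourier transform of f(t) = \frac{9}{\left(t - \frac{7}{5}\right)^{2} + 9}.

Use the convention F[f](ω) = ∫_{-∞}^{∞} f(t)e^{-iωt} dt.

F(ω) = 3 \pi e^{- \frac{7 i \omega}{5} - 3 \left|{\omega}\right|}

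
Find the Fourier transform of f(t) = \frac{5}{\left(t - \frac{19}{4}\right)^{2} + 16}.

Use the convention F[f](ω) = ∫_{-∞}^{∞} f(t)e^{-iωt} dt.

F(ω) = \frac{5 \pi e^{- \frac{19 i \omega}{4} - 4 \left|{\omega}\right|}}{4}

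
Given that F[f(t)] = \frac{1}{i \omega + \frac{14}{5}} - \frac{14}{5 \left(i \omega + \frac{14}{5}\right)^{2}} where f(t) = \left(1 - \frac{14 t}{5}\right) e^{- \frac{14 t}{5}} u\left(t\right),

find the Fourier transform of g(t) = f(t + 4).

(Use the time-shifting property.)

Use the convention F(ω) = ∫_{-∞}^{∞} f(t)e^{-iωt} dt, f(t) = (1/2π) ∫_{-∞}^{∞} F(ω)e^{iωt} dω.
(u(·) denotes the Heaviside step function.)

F[g](ω) = \frac{25 i \omega e^{4 i \omega}}{- 25 \omega^{2} + 140 i \omega + 196}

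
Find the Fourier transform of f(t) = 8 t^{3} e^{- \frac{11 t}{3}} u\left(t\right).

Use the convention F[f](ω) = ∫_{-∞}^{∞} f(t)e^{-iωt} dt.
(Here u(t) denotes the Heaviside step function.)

F(ω) = \frac{3888}{\left(3 i \omega + 11\right)^{4}}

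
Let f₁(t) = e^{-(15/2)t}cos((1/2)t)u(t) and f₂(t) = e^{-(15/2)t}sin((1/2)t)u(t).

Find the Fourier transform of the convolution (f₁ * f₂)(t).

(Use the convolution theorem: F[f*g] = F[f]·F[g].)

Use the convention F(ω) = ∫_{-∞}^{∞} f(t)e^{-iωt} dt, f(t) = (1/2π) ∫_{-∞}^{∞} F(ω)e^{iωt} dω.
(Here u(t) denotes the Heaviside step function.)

F[f₁*f₂](ω) = \frac{4 \left(2 i \omega + 15\right)}{\left(\left(2 i \omega + 15\right)^{2} + 1\right)^{2}}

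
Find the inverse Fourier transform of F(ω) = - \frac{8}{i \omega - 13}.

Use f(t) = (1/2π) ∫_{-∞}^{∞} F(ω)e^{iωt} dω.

f(t) = 8 e^{13 t} u\left(- t\right)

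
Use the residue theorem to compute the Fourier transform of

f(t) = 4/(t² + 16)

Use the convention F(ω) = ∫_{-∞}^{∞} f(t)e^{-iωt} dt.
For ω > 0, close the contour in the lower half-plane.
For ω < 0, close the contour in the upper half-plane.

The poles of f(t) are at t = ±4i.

Let g(z) = f(z)e^{-iωz}; for large |z| the factor e^{-iωz} decays in the lower half-plane when ω > 0 and in the upper half-plane when ω < 0.

Case ω > 0 (lower half-plane, clockwise contour ⇒ F(ω) = -2πi·ΣRes):
  Res_{z = - 4 i} g(z) = \frac{i e^{- 4 \omega}}{2}
  F(ω) = -2πi·ΣRes = \pi e^{- 4 \omega}

Case ω < 0 (upper half-plane, counterclockwise contour ⇒ F(ω) = +2πi·ΣRes):
  Res_{z = 4 i} g(z) = - \frac{i e^{4 \omega}}{2}
  F(ω) = 2πi·ΣRes = \pi e^{4 \omega}

Both cases combine into a single formula in |ω|:

F(ω) = \pi e^{- 4 \left|{\omega}\right|}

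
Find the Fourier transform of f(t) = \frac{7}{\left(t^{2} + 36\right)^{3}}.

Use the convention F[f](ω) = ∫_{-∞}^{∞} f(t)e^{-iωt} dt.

F(ω) = \frac{7 \pi \left(12 \omega^{2} + 6 \left|{\omega}\right| + 1\right) e^{- 6 \left|{\omega}\right|}}{20736}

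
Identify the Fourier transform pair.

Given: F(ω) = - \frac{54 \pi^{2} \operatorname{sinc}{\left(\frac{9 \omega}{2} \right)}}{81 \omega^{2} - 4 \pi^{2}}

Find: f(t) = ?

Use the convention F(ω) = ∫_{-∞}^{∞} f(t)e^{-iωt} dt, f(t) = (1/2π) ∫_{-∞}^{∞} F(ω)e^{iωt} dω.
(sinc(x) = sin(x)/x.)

f(t) = 3 \left(\begin{cases} \frac{\cos{\left(\frac{2 \pi t}{9} \right)}}{2} + \frac{1}{2} & \text{for}\: \left|{t}\right| < \frac{9}{2} \\0 & \text{otherwise} \end{cases}\right)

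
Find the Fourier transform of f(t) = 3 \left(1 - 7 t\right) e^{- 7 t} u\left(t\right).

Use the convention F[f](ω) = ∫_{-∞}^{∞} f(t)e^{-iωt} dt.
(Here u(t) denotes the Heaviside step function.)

F(ω) = \frac{3 i \omega}{- \omega^{2} + 14 i \omega + 49}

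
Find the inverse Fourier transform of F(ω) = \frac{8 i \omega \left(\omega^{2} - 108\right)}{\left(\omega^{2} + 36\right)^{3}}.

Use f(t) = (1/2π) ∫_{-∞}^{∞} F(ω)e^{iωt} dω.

f(t) = 2 t e^{- 6 \left|{t}\right|} \left|{t}\right|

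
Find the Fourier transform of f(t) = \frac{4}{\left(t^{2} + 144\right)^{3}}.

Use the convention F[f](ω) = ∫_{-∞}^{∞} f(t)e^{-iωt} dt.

F(ω) = \frac{\pi \left(48 \omega^{2} + 12 \left|{\omega}\right| + 1\right) e^{- 12 \left|{\omega}\right|}}{165888}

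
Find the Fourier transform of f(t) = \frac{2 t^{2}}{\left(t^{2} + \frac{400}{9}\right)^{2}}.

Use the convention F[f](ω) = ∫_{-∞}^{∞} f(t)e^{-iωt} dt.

F(ω) = \frac{\pi \left(3 - 20 \left|{\omega}\right|\right) e^{- \frac{20 \left|{\omega}\right|}{3}}}{20}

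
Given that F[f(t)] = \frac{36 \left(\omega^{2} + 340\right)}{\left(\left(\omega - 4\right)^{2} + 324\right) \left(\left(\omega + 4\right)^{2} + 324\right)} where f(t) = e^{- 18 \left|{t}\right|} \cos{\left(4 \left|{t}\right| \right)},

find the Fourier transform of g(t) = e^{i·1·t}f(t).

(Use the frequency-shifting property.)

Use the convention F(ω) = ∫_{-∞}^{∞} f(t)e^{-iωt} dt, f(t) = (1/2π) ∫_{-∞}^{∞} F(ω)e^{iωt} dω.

F[g](ω) = \frac{36 \left(\left(\omega - 1\right)^{2} + 340\right)}{\left(\left(\omega - 5\right)^{2} + 324\right) \left(\left(\omega + 3\right)^{2} + 324\right)}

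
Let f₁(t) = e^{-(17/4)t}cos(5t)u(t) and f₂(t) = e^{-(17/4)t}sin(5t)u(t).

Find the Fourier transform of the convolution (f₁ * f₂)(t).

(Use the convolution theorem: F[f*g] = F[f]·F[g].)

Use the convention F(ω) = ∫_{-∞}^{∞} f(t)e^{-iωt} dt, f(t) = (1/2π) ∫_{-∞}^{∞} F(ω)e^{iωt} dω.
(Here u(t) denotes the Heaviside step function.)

F[f₁*f₂](ω) = \frac{320 \left(4 i \omega + 17\right)}{\left(\left(4 i \omega + 17\right)^{2} + 400\right)^{2}}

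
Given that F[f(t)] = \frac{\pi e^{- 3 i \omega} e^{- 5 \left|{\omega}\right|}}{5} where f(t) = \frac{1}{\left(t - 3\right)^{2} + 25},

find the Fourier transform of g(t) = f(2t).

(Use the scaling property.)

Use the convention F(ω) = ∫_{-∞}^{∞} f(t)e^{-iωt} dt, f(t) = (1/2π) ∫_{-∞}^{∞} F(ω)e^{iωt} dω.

F[g](ω) = \frac{\pi e^{- \frac{3 i \omega}{2} - \frac{5 \left|{\omega}\right|}{2}}}{10}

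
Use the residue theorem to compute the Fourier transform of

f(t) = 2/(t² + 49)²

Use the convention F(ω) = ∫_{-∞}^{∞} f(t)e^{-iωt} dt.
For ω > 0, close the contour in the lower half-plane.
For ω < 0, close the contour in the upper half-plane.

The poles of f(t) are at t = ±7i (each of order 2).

Let g(z) = f(z)e^{-iωz}; for large |z| the factor e^{-iωz} decays in the lower half-plane when ω > 0 and in the upper half-plane when ω < 0.

Case ω > 0 (lower half-plane, clockwise contour ⇒ F(ω) = -2πi·ΣRes):
  Res_{z = - 7 i} g(z) = \frac{i \left(7 \omega + 1\right) e^{- 7 \omega}}{686} (pole of order 2)
  F(ω) = -2πi·ΣRes = \frac{\pi \left(7 \omega + 1\right) e^{- 7 \omega}}{343}

Case ω < 0 (upper half-plane, counterclockwise contour ⇒ F(ω) = +2πi·ΣRes):
  Res_{z = 7 i} g(z) = \frac{i \left(7 \omega - 1\right) e^{7 \omega}}{686} (pole of order 2)
  F(ω) = 2πi·ΣRes = \frac{\pi \left(1 - 7 \omega\right) e^{7 \omega}}{343}

Both cases combine into a single formula in |ω|:

F(ω) = \frac{\pi \left(7 \left|{\omega}\right| + 1\right) e^{- 7 \left|{\omega}\right|}}{343}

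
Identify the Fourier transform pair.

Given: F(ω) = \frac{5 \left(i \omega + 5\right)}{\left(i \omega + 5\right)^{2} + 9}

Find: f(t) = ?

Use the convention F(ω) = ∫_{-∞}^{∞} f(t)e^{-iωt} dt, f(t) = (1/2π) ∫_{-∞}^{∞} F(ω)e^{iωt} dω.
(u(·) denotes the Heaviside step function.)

f(t) = 5 e^{- 5 t} \cos{\left(3 t \right)} u\left(t\right)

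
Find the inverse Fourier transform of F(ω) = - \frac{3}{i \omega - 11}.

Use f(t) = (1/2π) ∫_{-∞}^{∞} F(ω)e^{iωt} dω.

f(t) = 3 e^{11 t} u\left(- t\right)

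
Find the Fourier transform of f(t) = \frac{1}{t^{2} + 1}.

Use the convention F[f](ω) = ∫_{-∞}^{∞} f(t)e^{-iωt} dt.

F(ω) = \pi e^{- \left|{\omega}\right|}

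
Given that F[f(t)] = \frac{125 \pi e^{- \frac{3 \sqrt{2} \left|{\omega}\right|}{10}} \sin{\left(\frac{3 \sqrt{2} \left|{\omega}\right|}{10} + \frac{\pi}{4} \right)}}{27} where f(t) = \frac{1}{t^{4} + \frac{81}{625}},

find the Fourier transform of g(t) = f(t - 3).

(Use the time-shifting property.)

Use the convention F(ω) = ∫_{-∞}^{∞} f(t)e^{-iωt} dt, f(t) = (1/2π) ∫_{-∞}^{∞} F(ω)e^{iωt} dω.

F[g](ω) = \frac{125 \pi e^{- 3 i \omega - \frac{3 \sqrt{2} \left|{\omega}\right|}{10}} \sin{\left(\frac{3 \sqrt{2} \left|{\omega}\right|}{10} + \frac{\pi}{4} \right)}}{27}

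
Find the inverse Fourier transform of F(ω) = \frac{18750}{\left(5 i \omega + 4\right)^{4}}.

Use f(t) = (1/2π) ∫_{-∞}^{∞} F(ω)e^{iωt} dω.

f(t) = 5 t^{3} e^{- \frac{4 t}{5}} u\left(t\right)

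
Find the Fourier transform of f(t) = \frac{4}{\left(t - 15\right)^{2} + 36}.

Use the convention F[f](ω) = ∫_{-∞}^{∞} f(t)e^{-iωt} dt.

F(ω) = \frac{2 \pi e^{- 15 i \omega - 6 \left|{\omega}\right|}}{3}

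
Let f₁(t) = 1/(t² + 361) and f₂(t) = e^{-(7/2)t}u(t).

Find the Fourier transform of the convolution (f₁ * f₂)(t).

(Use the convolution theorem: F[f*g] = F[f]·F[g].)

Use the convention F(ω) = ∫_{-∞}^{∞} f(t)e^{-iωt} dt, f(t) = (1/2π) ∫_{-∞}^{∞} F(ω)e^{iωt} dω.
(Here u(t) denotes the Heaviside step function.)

F[f₁*f₂](ω) = \frac{2 \pi e^{- 19 \left|{\omega}\right|}}{19 \left(2 i \omega + 7\right)}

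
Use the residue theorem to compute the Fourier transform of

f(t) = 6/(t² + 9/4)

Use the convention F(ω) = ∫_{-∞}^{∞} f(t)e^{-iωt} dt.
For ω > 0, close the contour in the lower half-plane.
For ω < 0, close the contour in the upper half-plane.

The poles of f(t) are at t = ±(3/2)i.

Let g(z) = f(z)e^{-iωz}; for large |z| the factor e^{-iωz} decays in the lower half-plane when ω > 0 and in the upper half-plane when ω < 0.

Case ω > 0 (lower half-plane, clockwise contour ⇒ F(ω) = -2πi·ΣRes):
  Res_{z = - \frac{3 i}{2}} g(z) = 2 i e^{- \frac{3 \omega}{2}}
  F(ω) = -2πi·ΣRes = 4 \pi e^{- \frac{3 \omega}{2}}

Case ω < 0 (upper half-plane, counterclockwise contour ⇒ F(ω) = +2πi·ΣRes):
  Res_{z = \frac{3 i}{2}} g(z) = - 2 i e^{\frac{3 \omega}{2}}
  F(ω) = 2πi·ΣRes = 4 \pi e^{\frac{3 \omega}{2}}

Both cases combine into a single formula in |ω|:

F(ω) = 4 \pi e^{- \frac{3 \left|{\omega}\right|}{2}}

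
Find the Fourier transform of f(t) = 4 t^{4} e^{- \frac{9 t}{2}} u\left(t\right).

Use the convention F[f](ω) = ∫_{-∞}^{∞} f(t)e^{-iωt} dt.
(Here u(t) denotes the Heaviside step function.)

F(ω) = \frac{3072}{\left(2 i \omega + 9\right)^{5}}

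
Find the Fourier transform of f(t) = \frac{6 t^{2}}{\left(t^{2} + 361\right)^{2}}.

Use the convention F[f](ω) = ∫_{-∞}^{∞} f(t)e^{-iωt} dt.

F(ω) = \frac{3 \pi \left(1 - 19 \left|{\omega}\right|\right) e^{- 19 \left|{\omega}\right|}}{19}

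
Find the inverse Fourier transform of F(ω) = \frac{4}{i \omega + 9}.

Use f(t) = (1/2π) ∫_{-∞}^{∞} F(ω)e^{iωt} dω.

f(t) = 4 e^{- 9 t} u\left(t\right)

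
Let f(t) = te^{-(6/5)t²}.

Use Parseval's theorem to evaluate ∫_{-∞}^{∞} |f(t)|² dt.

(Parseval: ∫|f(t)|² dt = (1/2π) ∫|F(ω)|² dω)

∫|f(t)|² dt = \frac{5 \sqrt{15} \sqrt{\pi}}{144}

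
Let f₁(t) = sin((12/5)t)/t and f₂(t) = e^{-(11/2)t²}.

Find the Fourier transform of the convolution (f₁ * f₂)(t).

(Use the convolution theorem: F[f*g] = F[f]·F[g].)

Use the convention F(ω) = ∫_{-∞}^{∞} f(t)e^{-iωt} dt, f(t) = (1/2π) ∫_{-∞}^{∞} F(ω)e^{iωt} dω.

F[f₁*f₂](ω) = \begin{cases} \frac{\sqrt{22} \pi^{\frac{3}{2}} e^{- \frac{\omega^{2}}{22}}}{11} & \text{for}\: \omega > - \frac{12}{5} \wedge \omega < \frac{12}{5} \\0 & \text{otherwise} \end{cases}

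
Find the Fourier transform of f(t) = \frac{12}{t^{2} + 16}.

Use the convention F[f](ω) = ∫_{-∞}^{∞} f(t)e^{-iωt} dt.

F(ω) = 3 \pi e^{- 4 \left|{\omega}\right|}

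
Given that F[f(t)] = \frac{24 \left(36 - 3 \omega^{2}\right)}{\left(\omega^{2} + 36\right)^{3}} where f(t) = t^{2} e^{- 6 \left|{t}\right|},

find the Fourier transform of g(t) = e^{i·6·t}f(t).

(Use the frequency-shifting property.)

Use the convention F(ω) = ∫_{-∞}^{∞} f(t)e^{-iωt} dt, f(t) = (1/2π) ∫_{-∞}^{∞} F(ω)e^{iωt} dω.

F[g](ω) = \frac{72 \left(12 - \left(\omega - 6\right)^{2}\right)}{\left(\left(\omega - 6\right)^{2} + 36\right)^{3}}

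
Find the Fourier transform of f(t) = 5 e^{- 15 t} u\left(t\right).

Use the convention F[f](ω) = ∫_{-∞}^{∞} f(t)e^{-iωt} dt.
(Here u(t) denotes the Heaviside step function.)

F(ω) = \frac{5}{i \omega + 15}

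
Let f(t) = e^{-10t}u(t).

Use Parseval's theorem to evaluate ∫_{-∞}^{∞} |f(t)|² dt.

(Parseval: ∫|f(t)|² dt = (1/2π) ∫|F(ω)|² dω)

∫|f(t)|² dt = \frac{1}{20}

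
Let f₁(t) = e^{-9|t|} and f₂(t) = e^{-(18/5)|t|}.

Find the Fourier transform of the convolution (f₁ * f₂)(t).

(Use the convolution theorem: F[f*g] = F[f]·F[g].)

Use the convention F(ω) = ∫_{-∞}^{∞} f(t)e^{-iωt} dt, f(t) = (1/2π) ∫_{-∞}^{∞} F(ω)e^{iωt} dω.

F[f₁*f₂](ω) = \frac{3240}{\left(\omega^{2} + 81\right) \left(25 \omega^{2} + 324\right)}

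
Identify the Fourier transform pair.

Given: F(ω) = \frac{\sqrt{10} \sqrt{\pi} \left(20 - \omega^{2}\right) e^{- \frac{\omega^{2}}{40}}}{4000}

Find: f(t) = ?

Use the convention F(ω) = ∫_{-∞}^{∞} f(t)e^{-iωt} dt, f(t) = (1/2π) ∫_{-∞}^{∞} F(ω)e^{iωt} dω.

f(t) = t^{2} e^{- 10 t^{2}}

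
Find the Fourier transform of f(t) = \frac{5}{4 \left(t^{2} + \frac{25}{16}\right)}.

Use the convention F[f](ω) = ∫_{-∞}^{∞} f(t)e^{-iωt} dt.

F(ω) = \pi e^{- \frac{5 \left|{\omega}\right|}{4}}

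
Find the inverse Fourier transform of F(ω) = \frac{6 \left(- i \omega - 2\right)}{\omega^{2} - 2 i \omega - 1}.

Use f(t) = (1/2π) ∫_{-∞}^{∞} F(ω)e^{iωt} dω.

f(t) = 6 \left(t + 1\right) e^{- t} u\left(t\right)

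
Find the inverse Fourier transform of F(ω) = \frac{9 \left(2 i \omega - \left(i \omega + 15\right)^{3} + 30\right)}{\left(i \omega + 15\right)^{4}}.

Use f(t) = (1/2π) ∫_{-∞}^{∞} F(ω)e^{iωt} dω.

f(t) = 9 \left(t^{2} - 1\right) e^{- 15 t} u\left(t\right)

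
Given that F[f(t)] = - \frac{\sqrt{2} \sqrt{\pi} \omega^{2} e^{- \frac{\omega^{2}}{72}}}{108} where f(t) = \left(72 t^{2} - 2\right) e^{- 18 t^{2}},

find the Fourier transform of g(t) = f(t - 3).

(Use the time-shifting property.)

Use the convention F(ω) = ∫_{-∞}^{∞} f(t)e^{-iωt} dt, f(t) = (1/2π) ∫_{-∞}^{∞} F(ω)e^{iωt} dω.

F[g](ω) = - \frac{\sqrt{2} \sqrt{\pi} \omega^{2} e^{- \frac{\omega \left(\omega + 216 i\right)}{72}}}{108}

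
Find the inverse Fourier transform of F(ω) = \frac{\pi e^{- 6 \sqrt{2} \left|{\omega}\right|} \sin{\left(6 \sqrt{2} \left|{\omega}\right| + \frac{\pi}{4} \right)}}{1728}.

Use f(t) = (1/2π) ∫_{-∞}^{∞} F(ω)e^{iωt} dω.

f(t) = \frac{1}{t^{4} + 20736}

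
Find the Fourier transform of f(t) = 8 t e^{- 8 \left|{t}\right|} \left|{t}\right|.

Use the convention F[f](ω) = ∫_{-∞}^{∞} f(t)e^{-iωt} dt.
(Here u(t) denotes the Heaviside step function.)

F(ω) = \frac{32 i \omega \left(\omega^{2} - 192\right)}{\left(\omega^{2} + 64\right)^{3}}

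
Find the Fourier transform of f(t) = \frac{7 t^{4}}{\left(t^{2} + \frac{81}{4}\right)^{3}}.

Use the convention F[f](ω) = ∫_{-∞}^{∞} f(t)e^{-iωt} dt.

F(ω) = \frac{7 \pi \left(27 \omega^{2} - 30 \left|{\omega}\right| + 4\right) e^{- \frac{9 \left|{\omega}\right|}{2}}}{48}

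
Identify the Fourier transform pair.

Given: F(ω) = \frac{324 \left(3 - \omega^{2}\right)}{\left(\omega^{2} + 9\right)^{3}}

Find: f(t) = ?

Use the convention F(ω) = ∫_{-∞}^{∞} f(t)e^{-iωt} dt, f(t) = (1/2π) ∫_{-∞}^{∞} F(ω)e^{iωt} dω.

f(t) = 9 t^{2} e^{- 3 \left|{t}\right|}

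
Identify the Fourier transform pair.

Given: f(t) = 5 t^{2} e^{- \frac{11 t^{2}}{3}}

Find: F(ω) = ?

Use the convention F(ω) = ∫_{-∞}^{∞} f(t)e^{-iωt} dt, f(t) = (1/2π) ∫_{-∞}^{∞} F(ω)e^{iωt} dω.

F(ω) = \frac{15 \sqrt{33} \sqrt{\pi} \left(22 - 3 \omega^{2}\right) e^{- \frac{3 \omega^{2}}{44}}}{5324}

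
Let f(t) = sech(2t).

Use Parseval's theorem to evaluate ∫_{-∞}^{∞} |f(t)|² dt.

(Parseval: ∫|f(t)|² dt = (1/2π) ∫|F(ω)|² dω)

∫|f(t)|² dt = 1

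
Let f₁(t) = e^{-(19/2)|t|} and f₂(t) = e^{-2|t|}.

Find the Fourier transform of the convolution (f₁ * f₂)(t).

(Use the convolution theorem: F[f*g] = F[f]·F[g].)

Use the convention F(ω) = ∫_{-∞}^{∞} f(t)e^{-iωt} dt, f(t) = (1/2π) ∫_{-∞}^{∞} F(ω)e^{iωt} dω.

F[f₁*f₂](ω) = \frac{304}{\left(\omega^{2} + 4\right) \left(4 \omega^{2} + 361\right)}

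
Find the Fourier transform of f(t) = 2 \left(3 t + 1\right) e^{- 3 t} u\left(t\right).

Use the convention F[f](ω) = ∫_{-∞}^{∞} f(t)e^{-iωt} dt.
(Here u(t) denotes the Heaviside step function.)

F(ω) = \frac{2 \left(- i \omega - 6\right)}{\omega^{2} - 6 i \omega - 9}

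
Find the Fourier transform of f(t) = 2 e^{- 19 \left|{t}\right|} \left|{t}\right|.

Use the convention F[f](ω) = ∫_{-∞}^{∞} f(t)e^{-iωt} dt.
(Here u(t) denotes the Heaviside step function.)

F(ω) = \frac{4 \left(361 - \omega^{2}\right)}{\left(\omega^{2} + 361\right)^{2}}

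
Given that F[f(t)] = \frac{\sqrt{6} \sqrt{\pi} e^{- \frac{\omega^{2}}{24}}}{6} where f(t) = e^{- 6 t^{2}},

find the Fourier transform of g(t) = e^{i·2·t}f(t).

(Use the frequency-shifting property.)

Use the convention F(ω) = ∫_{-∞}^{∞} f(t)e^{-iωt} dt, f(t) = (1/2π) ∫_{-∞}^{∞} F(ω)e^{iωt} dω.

F[g](ω) = \frac{\sqrt{6} \sqrt{\pi} e^{- \frac{\left(\omega - 2\right)^{2}}{24}}}{6}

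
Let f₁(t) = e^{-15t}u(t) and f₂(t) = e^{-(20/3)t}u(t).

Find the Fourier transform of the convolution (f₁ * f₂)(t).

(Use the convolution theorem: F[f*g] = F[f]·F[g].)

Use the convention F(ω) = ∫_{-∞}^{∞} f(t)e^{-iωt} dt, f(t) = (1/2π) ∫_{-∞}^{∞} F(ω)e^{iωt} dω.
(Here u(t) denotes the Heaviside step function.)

F[f₁*f₂](ω) = \frac{3}{\left(i \omega + 15\right) \left(3 i \omega + 20\right)}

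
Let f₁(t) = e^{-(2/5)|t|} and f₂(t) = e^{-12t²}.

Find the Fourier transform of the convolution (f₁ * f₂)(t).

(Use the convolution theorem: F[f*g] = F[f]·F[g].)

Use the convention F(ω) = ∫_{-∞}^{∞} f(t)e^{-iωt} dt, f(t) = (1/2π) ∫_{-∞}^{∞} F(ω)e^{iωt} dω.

F[f₁*f₂](ω) = \frac{10 \sqrt{3} \sqrt{\pi} e^{- \frac{\omega^{2}}{48}}}{3 \left(25 \omega^{2} + 4\right)}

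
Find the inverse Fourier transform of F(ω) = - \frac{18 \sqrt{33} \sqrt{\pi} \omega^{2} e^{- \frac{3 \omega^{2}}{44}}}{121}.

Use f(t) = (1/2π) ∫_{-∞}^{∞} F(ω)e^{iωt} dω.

f(t) = 6 \left(\frac{44 t^{2}}{3} - 2\right) e^{- \frac{11 t^{2}}{3}}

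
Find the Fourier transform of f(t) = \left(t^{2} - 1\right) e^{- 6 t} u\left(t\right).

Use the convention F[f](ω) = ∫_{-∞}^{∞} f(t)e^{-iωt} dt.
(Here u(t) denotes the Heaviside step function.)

F(ω) = \frac{2 i \omega - \left(i \omega + 6\right)^{3} + 12}{\left(i \omega + 6\right)^{4}}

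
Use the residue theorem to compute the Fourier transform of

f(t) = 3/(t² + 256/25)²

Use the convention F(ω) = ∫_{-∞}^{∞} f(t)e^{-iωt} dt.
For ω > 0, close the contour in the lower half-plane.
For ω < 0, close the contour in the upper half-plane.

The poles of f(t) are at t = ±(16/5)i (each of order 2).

Let g(z) = f(z)e^{-iωz}; for large |z| the factor e^{-iωz} decays in the lower half-plane when ω > 0 and in the upper half-plane when ω < 0.

Case ω > 0 (lower half-plane, clockwise contour ⇒ F(ω) = -2πi·ΣRes):
  Res_{z = - \frac{16 i}{5}} g(z) = \frac{75 i \left(16 \omega + 5\right) e^{- \frac{16 \omega}{5}}}{16384} (pole of order 2)
  F(ω) = -2πi·ΣRes = \frac{75 \pi \left(16 \omega + 5\right) e^{- \frac{16 \omega}{5}}}{8192}

Case ω < 0 (upper half-plane, counterclockwise contour ⇒ F(ω) = +2πi·ΣRes):
  Res_{z = \frac{16 i}{5}} g(z) = \frac{75 i \left(16 \omega - 5\right) e^{\frac{16 \omega}{5}}}{16384} (pole of order 2)
  F(ω) = 2πi·ΣRes = \frac{75 \pi \left(5 - 16 \omega\right) e^{\frac{16 \omega}{5}}}{8192}

Both cases combine into a single formula in |ω|:

F(ω) = \frac{75 \pi \left(16 \left|{\omega}\right| + 5\right) e^{- \frac{16 \left|{\omega}\right|}{5}}}{8192}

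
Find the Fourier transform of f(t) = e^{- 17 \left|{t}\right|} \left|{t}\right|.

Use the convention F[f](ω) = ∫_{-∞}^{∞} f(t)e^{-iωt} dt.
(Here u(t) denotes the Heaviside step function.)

F(ω) = \frac{2 \left(289 - \omega^{2}\right)}{\left(\omega^{2} + 289\right)^{2}}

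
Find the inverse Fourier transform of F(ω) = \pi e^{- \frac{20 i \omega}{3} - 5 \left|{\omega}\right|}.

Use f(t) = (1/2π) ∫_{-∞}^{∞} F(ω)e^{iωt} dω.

f(t) = \frac{5}{\left(t - \frac{20}{3}\right)^{2} + 25}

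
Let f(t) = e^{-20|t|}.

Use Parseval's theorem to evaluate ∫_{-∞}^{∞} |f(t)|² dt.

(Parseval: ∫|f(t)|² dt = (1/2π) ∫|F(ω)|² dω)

∫|f(t)|² dt = \frac{1}{20}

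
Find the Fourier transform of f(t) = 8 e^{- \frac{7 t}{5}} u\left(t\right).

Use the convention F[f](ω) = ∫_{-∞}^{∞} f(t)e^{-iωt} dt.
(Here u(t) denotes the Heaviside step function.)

F(ω) = \frac{40}{5 i \omega + 7}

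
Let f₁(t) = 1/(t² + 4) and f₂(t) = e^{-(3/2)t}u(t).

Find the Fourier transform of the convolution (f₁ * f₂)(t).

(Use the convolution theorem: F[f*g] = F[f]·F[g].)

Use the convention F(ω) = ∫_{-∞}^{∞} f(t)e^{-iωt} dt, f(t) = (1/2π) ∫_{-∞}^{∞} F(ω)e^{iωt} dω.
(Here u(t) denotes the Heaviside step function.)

F[f₁*f₂](ω) = \frac{\pi e^{- 2 \left|{\omega}\right|}}{2 i \omega + 3}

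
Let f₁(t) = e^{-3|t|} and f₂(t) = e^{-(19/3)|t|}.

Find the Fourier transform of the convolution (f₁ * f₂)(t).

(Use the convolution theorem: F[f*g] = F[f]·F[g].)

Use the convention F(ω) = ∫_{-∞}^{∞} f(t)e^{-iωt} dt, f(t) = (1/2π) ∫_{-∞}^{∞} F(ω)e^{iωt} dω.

F[f₁*f₂](ω) = \frac{684}{\left(\omega^{2} + 9\right) \left(9 \omega^{2} + 361\right)}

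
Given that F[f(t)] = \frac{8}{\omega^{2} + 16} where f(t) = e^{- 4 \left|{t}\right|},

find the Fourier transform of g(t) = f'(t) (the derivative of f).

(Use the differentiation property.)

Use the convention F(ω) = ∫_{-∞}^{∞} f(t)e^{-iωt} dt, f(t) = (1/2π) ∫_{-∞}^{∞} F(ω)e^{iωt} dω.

F[g](ω) = \frac{8 i \omega}{\omega^{2} + 16}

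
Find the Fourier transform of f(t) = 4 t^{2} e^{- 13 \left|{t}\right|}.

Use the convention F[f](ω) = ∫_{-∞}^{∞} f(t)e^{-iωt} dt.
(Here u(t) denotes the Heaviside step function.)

F(ω) = \frac{208 \left(169 - 3 \omega^{2}\right)}{\left(\omega^{2} + 169\right)^{3}}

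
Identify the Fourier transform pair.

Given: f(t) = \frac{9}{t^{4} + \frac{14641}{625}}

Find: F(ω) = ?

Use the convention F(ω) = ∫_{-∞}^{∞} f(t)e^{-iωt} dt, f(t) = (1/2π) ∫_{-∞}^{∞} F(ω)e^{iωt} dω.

F(ω) = \frac{1125 \pi e^{- \frac{11 \sqrt{2} \left|{\omega}\right|}{10}} \sin{\left(\frac{11 \sqrt{2} \left|{\omega}\right|}{10} + \frac{\pi}{4} \right)}}{1331}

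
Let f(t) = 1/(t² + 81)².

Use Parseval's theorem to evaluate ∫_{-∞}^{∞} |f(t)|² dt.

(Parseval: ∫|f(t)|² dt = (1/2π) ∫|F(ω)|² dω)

∫|f(t)|² dt = \frac{5 \pi}{76527504}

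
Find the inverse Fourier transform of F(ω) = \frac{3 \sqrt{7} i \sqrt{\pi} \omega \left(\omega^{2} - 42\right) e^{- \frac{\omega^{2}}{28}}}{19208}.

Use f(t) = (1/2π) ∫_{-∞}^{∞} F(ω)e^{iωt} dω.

f(t) = 3 t^{3} e^{- 7 t^{2}}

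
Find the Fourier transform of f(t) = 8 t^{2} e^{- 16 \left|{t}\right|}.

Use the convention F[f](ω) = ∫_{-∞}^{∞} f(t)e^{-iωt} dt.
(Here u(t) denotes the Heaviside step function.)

F(ω) = \frac{512 \left(256 - 3 \omega^{2}\right)}{\left(\omega^{2} + 256\right)^{3}}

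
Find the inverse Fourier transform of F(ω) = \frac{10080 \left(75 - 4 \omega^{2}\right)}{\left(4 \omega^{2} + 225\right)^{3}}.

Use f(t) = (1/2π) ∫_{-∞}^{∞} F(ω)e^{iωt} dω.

f(t) = 7 t^{2} e^{- \frac{15 \left|{t}\right|}{2}}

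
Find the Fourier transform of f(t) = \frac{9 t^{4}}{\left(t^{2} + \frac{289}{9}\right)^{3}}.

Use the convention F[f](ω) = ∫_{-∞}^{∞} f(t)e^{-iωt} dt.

F(ω) = \frac{3 \pi \left(289 \omega^{2} - 255 \left|{\omega}\right| + 27\right) e^{- \frac{17 \left|{\omega}\right|}{3}}}{136}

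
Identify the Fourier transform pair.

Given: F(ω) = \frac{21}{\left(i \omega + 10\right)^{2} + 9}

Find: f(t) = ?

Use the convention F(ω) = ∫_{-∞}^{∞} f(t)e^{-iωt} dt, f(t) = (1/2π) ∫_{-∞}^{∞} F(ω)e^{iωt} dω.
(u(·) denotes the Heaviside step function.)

f(t) = 7 e^{- 10 t} \sin{\left(3 t \right)} u\left(t\right)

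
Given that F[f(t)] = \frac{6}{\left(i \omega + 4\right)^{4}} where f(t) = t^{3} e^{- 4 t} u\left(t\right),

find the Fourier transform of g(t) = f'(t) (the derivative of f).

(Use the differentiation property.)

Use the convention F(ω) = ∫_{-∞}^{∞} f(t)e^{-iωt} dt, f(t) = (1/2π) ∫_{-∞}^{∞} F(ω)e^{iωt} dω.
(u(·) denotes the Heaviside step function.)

F[g](ω) = \frac{6 i \omega}{\left(i \omega + 4\right)^{4}}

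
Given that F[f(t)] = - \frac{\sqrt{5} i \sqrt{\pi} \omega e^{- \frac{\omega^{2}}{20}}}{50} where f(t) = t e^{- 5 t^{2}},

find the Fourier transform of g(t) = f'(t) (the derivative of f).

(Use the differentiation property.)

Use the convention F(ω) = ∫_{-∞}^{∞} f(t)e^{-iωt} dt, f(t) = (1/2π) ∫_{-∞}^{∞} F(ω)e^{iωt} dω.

F[g](ω) = \frac{\sqrt{5} \sqrt{\pi} \omega^{2} e^{- \frac{\omega^{2}}{20}}}{50}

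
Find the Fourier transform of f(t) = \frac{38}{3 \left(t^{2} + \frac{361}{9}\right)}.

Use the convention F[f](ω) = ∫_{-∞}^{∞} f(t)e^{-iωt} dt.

F(ω) = 2 \pi e^{- \frac{19 \left|{\omega}\right|}{3}}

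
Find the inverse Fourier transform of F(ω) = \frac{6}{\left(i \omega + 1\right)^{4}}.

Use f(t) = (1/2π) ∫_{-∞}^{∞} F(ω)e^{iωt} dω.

f(t) = t^{3} e^{- t} u\left(t\right)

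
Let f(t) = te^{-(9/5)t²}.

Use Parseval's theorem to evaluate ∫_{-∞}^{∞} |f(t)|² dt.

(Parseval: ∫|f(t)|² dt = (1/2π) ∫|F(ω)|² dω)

∫|f(t)|² dt = \frac{5 \sqrt{10} \sqrt{\pi}}{216}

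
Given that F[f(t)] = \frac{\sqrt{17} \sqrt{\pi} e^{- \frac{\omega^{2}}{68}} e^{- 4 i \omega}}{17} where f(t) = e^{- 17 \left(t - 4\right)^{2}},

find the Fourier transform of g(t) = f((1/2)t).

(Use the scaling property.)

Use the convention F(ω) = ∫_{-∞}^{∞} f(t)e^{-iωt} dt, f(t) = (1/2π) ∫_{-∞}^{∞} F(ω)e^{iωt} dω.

F[g](ω) = \frac{2 \sqrt{17} \sqrt{\pi} e^{- \frac{\omega \left(\omega + 136 i\right)}{17}}}{17}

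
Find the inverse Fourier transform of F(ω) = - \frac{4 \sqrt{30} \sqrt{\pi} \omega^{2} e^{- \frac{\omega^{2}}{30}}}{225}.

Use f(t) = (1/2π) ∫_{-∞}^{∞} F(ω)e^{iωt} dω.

f(t) = 2 \left(30 t^{2} - 2\right) e^{- \frac{15 t^{2}}{2}}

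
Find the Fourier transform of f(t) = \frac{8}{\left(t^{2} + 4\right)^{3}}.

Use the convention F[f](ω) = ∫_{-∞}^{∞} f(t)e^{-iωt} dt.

F(ω) = \frac{\pi \left(4 \omega^{2} + 6 \left|{\omega}\right| + 3\right) e^{- 2 \left|{\omega}\right|}}{32}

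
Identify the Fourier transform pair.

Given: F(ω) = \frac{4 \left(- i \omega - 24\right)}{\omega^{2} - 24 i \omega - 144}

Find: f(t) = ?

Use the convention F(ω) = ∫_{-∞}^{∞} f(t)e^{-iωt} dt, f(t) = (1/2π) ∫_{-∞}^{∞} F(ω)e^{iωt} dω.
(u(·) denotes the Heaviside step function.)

f(t) = 4 \left(12 t + 1\right) e^{- 12 t} u\left(t\right)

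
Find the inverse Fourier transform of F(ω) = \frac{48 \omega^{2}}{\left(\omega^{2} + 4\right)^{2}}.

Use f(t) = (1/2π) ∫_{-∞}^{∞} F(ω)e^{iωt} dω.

f(t) = 6 \left(1 - 2 \left|{t}\right|\right) e^{- 2 \left|{t}\right|}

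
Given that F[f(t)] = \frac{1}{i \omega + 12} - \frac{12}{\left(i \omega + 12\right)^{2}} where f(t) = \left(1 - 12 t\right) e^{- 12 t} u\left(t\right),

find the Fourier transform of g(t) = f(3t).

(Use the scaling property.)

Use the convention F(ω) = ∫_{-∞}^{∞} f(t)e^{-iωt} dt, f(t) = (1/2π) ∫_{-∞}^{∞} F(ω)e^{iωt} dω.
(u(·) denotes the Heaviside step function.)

F[g](ω) = \frac{i \omega}{- \omega^{2} + 72 i \omega + 1296}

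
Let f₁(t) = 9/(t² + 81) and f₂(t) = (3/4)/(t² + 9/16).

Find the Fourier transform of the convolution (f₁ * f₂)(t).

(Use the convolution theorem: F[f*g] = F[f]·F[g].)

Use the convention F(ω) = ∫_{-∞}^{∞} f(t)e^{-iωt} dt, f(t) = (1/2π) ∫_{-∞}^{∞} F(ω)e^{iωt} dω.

F[f₁*f₂](ω) = \pi^{2} e^{- \frac{39 \left|{\omega}\right|}{4}}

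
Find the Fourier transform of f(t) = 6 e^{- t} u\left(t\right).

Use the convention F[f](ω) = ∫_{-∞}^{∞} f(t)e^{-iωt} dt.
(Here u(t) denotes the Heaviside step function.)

F(ω) = \frac{6}{i \omega + 1}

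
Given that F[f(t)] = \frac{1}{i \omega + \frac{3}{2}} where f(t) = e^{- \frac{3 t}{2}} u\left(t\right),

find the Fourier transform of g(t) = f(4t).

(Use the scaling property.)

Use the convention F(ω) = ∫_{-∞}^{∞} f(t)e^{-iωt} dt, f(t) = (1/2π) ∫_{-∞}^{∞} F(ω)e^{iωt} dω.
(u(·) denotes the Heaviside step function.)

F[g](ω) = \frac{1}{i \omega + 6}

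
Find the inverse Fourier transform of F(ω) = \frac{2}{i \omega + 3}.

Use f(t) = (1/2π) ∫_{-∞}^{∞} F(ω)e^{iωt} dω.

f(t) = 2 e^{- 3 t} u\left(t\right)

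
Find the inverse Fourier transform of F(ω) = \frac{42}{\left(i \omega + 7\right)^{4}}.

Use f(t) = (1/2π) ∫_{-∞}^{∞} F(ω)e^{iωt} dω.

f(t) = 7 t^{3} e^{- 7 t} u\left(t\right)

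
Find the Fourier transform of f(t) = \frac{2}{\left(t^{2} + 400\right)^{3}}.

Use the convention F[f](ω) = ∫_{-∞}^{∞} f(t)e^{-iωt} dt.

F(ω) = \frac{\pi \left(400 \omega^{2} + 60 \left|{\omega}\right| + 3\right) e^{- 20 \left|{\omega}\right|}}{12800000}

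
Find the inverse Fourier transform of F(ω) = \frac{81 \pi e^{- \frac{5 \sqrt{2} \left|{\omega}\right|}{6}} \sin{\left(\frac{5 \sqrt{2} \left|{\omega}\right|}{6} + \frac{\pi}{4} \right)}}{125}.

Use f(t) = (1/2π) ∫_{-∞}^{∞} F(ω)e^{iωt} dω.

f(t) = \frac{3}{t^{4} + \frac{625}{81}}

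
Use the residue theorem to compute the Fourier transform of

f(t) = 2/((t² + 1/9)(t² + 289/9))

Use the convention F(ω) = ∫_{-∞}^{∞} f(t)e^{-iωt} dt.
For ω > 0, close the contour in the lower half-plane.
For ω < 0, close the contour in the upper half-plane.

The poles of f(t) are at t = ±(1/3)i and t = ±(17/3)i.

Let g(z) = f(z)e^{-iωz}; for large |z| the factor e^{-iωz} decays in the lower half-plane when ω > 0 and in the upper half-plane when ω < 0.

Case ω > 0 (lower half-plane, clockwise contour ⇒ F(ω) = -2πi·ΣRes):
  Res_{z = - \frac{i}{3}} g(z) = \frac{3 i e^{- \frac{\omega}{3}}}{32}
  Res_{z = - \frac{17 i}{3}} g(z) = - \frac{3 i e^{- \frac{17 \omega}{3}}}{544}
  F(ω) = -2πi·ΣRes = \frac{3 \pi \left(17 e^{\frac{16 \omega}{3}} - 1\right) e^{- \frac{17 \omega}{3}}}{272}

Case ω < 0 (upper half-plane, counterclockwise contour ⇒ F(ω) = +2πi·ΣRes):
  Res_{z = \frac{i}{3}} g(z) = - \frac{3 i e^{\frac{\omega}{3}}}{32}
  Res_{z = \frac{17 i}{3}} g(z) = \frac{3 i e^{\frac{17 \omega}{3}}}{544}
  F(ω) = 2πi·ΣRes = \frac{3 \pi \left(17 - e^{\frac{16 \omega}{3}}\right) e^{\frac{\omega}{3}}}{272}

Both cases combine into a single formula in |ω|:

F(ω) = \frac{3 \pi \left(17 e^{\frac{16 \left|{\omega}\right|}{3}} - 1\right) e^{- \frac{17 \left|{\omega}\right|}{3}}}{272}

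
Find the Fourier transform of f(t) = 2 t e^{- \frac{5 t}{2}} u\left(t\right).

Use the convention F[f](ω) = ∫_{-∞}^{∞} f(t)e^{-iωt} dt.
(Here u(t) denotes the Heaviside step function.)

F(ω) = \frac{8}{\left(2 i \omega + 5\right)^{2}}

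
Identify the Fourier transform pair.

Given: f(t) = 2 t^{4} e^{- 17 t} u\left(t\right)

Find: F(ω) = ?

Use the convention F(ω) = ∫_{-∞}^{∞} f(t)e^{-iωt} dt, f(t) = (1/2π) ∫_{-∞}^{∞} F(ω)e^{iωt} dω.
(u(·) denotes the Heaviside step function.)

F(ω) = \frac{48}{\left(i \omega + 17\right)^{5}}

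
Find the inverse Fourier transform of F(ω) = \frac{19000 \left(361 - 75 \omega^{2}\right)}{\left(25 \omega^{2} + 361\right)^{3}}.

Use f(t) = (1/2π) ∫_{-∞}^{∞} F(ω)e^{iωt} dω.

f(t) = 2 t^{2} e^{- \frac{19 \left|{t}\right|}{5}}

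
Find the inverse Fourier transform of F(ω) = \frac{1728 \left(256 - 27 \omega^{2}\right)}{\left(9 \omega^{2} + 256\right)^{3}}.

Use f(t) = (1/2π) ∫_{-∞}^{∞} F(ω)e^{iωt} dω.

f(t) = t^{2} e^{- \frac{16 \left|{t}\right|}{3}}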